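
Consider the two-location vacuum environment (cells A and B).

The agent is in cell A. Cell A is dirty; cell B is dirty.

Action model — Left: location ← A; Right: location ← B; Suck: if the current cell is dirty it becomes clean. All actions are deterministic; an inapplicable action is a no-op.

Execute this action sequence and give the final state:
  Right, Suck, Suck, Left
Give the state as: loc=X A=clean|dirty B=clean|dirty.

loc=A A=dirty B=clean

1. Right → loc=B A=dirty B=dirty
2. Suck → loc=B A=dirty B=clean
3. Suck → loc=B A=dirty B=clean
4. Left → loc=A A=dirty B=clean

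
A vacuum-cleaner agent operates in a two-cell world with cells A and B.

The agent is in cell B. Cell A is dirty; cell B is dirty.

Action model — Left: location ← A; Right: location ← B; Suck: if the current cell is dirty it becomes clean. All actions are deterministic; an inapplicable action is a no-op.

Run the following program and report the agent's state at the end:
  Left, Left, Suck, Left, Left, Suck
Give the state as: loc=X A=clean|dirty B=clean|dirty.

step 1/6 (Left): loc=A A=dirty B=dirty
step 2/6 (Left): loc=A A=dirty B=dirty
step 3/6 (Suck): loc=A A=clean B=dirty
step 4/6 (Left): loc=A A=clean B=dirty
step 5/6 (Left): loc=A A=clean B=dirty
step 6/6 (Suck): loc=A A=clean B=dirty

loc=A A=clean B=dirty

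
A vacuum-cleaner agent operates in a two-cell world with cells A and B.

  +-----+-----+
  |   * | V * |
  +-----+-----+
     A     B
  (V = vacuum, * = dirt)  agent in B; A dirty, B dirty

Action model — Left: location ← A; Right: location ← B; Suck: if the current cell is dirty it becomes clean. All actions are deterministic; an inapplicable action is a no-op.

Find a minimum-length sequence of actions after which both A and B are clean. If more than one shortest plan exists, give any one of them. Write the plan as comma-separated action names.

Suck, Left, Suck

Suck (#1): in B — A dirty, B clean
Left (#2): in A — A dirty, B clean
Suck (#3): in A — A clean, B clean
min 3: Suck B + move + Suck A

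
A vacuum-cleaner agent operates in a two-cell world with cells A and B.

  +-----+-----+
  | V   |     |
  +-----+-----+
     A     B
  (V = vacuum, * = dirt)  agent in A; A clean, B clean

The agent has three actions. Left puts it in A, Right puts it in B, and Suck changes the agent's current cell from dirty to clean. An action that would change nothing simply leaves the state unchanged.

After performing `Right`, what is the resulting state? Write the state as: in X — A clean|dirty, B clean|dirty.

start: in A — A clean, B clean
1) do Right; now in B — A clean, B clean

in B — A clean, B clean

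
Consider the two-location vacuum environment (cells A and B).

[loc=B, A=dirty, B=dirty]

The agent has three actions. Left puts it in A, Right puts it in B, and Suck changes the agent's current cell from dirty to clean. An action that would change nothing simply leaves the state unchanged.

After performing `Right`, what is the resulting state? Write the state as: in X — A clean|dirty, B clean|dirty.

start: in B — A dirty, B dirty
1. Right → in B — A dirty, B dirty

in B — A dirty, B dirty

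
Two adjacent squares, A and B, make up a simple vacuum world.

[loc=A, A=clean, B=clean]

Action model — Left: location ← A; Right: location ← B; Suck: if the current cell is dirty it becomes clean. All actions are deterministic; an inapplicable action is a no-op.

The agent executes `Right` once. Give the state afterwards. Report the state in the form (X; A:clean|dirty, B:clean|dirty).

(B; A:clean, B:clean)

start: (A; A:clean, B:clean)
1) do Right; now (B; A:clean, B:clean)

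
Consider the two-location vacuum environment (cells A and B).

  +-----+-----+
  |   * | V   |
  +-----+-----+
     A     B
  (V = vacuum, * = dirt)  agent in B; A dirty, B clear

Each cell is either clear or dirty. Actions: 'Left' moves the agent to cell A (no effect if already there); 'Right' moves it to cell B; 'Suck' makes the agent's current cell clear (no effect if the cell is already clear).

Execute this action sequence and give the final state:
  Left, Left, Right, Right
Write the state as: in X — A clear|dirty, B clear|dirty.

in B — A dirty, B clear

1) do Left; now in A — A dirty, B clear
2) do Left; now in A — A dirty, B clear
3) do Right; now in B — A dirty, B clear
4) do Right; now in B — A dirty, B clear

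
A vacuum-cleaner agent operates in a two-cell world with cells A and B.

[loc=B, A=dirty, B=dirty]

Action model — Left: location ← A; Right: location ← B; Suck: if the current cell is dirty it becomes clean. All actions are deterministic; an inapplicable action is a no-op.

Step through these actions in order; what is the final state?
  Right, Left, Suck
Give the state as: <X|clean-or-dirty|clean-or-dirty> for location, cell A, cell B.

step 1/3 (Right): <B|dirty|dirty>
step 2/3 (Left): <A|dirty|dirty>
step 3/3 (Suck): <A|clean|dirty>

<A|clean|dirty>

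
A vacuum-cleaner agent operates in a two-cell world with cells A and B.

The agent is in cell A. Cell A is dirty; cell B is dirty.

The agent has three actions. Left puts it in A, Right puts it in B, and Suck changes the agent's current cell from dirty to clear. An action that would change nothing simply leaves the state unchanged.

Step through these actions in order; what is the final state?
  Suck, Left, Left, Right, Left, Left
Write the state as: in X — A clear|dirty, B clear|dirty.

in A — A clear, B dirty

1. Suck → in A — A clear, B dirty
2. Left → in A — A clear, B dirty
3. Left → in A — A clear, B dirty
4. Right → in B — A clear, B dirty
5. Left → in A — A clear, B dirty
6. Left → in A — A clear, B dirty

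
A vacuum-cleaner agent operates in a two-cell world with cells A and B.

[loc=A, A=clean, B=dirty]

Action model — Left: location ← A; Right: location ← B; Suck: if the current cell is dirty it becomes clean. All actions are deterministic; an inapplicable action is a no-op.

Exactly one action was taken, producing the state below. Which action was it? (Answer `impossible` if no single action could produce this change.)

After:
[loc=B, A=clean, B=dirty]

try  Left: loc=A A=clean B=dirty
try Right: loc=B A=clean B=dirty  ← match
try  Suck: loc=A A=clean B=dirty

Right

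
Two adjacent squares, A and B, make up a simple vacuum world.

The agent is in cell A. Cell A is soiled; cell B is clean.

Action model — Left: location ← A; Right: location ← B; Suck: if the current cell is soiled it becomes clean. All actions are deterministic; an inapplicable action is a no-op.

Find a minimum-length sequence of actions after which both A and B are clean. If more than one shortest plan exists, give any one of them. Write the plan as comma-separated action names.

Suck

[1] after Suck: <A|clean|clean>
min 1: A is soiled, one Suck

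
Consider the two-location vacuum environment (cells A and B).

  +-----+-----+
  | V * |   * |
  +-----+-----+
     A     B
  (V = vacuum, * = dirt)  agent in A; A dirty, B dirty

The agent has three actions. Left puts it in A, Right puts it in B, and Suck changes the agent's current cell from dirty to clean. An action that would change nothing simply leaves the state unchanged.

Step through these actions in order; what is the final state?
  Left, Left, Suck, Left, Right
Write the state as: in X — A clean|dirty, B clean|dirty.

step 1/5 (Left): in A — A dirty, B dirty
step 2/5 (Left): in A — A dirty, B dirty
step 3/5 (Suck): in A — A clean, B dirty
step 4/5 (Left): in A — A clean, B dirty
step 5/5 (Right): in B — A clean, B dirty

in B — A clean, B dirty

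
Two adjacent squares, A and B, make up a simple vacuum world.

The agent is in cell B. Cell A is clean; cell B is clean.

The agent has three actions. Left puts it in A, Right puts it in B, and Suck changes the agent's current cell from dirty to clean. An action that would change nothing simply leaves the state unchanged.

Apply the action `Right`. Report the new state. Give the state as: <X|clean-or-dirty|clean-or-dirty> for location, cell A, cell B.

<B|clean|clean>

start: <B|clean|clean>
[1] after Right: <B|clean|clean>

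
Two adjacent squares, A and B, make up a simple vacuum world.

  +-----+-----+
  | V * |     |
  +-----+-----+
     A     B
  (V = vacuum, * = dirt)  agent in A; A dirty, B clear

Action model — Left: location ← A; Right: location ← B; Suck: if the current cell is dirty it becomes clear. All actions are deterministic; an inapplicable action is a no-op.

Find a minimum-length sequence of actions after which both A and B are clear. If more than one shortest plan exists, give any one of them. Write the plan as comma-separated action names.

Suck

t=1 Suck ⇒ in A — A clear, B clear
min 1: A is dirty, one Suck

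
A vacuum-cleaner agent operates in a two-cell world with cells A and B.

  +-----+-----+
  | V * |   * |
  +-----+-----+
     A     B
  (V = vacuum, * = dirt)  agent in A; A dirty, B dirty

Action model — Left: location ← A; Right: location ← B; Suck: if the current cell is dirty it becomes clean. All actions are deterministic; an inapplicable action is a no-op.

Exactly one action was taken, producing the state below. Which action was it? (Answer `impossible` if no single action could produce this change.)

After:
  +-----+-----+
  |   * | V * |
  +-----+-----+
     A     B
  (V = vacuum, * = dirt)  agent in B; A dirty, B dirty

Right

try  Left: loc=A A=dirty B=dirty
try Right: loc=B A=dirty B=dirty  ← match
try  Suck: loc=A A=clean B=dirty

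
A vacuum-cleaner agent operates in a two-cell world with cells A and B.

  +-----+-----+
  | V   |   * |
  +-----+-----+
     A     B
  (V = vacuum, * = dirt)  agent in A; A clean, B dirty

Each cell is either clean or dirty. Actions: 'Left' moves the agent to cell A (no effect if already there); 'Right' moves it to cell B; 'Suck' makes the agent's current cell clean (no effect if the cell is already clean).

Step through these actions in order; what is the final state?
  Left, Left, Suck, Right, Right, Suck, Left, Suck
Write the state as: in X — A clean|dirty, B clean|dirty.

step 1/8 (Left): in A — A clean, B dirty
step 2/8 (Left): in A — A clean, B dirty
step 3/8 (Suck): in A — A clean, B dirty
step 4/8 (Right): in B — A clean, B dirty
step 5/8 (Right): in B — A clean, B dirty
step 6/8 (Suck): in B — A clean, B clean
step 7/8 (Left): in A — A clean, B clean
step 8/8 (Suck): in A — A clean, B clean

in A — A clean, B clean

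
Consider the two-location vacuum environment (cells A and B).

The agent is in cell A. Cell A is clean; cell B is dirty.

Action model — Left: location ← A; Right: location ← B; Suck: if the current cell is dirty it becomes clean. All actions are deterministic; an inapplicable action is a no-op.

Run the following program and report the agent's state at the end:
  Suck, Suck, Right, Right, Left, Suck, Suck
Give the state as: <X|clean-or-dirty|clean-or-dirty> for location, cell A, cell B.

step 1/7 (Suck): <A|clean|dirty>
step 2/7 (Suck): <A|clean|dirty>
step 3/7 (Right): <B|clean|dirty>
step 4/7 (Right): <B|clean|dirty>
step 5/7 (Left): <A|clean|dirty>
step 6/7 (Suck): <A|clean|dirty>
step 7/7 (Suck): <A|clean|dirty>

<A|clean|dirty>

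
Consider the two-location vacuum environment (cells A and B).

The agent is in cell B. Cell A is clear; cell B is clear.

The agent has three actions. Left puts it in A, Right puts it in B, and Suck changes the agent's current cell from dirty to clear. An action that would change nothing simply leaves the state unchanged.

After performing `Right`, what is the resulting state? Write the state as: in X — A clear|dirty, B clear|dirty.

in B — A clear, B clear

start: in B — A clear, B clear
step 1/1 (Right): in B — A clear, B clear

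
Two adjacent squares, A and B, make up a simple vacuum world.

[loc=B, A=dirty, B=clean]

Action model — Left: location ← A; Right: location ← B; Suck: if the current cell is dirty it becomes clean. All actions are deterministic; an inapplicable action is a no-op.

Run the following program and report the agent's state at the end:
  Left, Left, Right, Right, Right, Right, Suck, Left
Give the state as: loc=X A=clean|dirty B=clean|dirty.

Left (#1): loc=A A=dirty B=clean
Left (#2): loc=A A=dirty B=clean
Right (#3): loc=B A=dirty B=clean
Right (#4): loc=B A=dirty B=clean
Right (#5): loc=B A=dirty B=clean
Right (#6): loc=B A=dirty B=clean
Suck (#7): loc=B A=dirty B=clean
Left (#8): loc=A A=dirty B=clean

loc=A A=dirty B=clean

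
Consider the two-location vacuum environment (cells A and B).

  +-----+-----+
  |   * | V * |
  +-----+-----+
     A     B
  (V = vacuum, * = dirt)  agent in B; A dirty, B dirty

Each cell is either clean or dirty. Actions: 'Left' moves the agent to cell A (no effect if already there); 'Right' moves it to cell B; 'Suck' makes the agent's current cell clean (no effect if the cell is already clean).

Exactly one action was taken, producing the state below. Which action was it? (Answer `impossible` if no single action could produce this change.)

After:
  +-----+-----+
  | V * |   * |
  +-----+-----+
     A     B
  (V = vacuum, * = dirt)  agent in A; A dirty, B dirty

try  Left: (A; A:dirty, B:dirty)  ← match
try Right: (B; A:dirty, B:dirty)
try  Suck: (B; A:dirty, B:clean)

Left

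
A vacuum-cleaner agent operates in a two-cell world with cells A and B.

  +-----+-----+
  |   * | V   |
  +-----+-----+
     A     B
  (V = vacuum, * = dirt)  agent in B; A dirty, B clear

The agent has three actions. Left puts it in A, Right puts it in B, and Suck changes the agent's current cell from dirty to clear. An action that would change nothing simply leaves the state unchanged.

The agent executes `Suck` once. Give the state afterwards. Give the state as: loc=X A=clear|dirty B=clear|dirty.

start: loc=B A=dirty B=clear
Suck (#1): loc=B A=dirty B=clear

loc=B A=dirty B=clear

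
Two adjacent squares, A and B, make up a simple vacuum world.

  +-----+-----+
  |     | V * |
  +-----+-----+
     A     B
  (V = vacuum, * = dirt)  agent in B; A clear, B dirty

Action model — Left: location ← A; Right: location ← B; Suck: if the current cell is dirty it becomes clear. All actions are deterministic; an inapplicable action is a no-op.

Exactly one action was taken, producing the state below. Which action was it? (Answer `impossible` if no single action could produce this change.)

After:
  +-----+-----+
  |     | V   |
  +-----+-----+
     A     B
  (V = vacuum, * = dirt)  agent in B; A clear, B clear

Suck

try  Left: <A|clear|dirty>
try Right: <B|clear|dirty>
try  Suck: <B|clear|clear>  ← match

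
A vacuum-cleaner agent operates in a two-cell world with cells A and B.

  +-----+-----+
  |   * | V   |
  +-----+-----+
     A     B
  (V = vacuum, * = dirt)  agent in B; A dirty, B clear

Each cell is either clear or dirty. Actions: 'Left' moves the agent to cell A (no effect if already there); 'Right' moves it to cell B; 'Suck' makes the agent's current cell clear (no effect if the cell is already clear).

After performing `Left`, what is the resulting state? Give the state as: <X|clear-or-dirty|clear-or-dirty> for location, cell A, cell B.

start: <B|dirty|clear>
1) do Left; now <A|dirty|clear>

<A|dirty|clear>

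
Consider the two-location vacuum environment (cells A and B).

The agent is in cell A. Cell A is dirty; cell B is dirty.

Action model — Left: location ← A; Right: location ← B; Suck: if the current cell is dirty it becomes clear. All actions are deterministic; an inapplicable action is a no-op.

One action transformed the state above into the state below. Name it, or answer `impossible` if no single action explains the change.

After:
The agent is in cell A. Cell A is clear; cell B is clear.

try  Left: <A|dirty|dirty>
try Right: <B|dirty|dirty>
try  Suck: <A|clear|dirty>
no single action produces the after-state

impossible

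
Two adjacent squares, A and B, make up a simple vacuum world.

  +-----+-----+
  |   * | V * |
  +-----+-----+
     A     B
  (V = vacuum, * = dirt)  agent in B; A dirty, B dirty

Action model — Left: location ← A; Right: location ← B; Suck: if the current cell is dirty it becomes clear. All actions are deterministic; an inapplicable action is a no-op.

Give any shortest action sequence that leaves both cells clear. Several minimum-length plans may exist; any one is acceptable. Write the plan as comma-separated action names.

[1] after Suck: (B; A:dirty, B:clear)
[2] after Left: (A; A:dirty, B:clear)
[3] after Suck: (A; A:clear, B:clear)
min 3: Suck B + move + Suck A

Suck, Left, Suck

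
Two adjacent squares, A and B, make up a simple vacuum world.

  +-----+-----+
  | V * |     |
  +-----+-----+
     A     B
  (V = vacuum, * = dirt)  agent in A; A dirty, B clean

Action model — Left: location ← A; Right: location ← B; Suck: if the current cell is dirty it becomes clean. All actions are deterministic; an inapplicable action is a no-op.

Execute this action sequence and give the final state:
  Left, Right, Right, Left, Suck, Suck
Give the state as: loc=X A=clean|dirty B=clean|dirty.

1. Left → loc=A A=dirty B=clean
2. Right → loc=B A=dirty B=clean
3. Right → loc=B A=dirty B=clean
4. Left → loc=A A=dirty B=clean
5. Suck → loc=A A=clean B=clean
6. Suck → loc=A A=clean B=clean

loc=A A=clean B=clean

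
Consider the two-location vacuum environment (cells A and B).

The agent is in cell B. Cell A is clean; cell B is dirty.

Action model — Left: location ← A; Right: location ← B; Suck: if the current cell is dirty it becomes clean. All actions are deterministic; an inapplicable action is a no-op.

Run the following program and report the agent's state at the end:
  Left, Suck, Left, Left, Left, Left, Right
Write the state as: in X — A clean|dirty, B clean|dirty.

[1] after Left: in A — A clean, B dirty
[2] after Suck: in A — A clean, B dirty
[3] after Left: in A — A clean, B dirty
[4] after Left: in A — A clean, B dirty
[5] after Left: in A — A clean, B dirty
[6] after Left: in A — A clean, B dirty
[7] after Right: in B — A clean, B dirty

in B — A clean, B dirty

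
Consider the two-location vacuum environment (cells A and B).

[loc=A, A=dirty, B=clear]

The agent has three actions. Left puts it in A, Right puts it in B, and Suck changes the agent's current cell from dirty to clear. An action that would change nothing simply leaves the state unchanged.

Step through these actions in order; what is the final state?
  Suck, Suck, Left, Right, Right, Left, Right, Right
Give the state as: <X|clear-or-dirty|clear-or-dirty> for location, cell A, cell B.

<B|clear|clear>

1) do Suck; now <A|clear|clear>
2) do Suck; now <A|clear|clear>
3) do Left; now <A|clear|clear>
4) do Right; now <B|clear|clear>
5) do Right; now <B|clear|clear>
6) do Left; now <A|clear|clear>
7) do Right; now <B|clear|clear>
8) do Right; now <B|clear|clear>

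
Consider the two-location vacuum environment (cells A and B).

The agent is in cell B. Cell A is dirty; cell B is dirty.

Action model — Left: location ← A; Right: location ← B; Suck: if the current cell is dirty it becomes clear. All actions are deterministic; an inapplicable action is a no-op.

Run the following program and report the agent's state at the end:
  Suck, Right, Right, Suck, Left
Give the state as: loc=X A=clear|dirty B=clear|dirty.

loc=A A=dirty B=clear

Suck (#1): loc=B A=dirty B=clear
Right (#2): loc=B A=dirty B=clear
Right (#3): loc=B A=dirty B=clear
Suck (#4): loc=B A=dirty B=clear
Left (#5): loc=A A=dirty B=clear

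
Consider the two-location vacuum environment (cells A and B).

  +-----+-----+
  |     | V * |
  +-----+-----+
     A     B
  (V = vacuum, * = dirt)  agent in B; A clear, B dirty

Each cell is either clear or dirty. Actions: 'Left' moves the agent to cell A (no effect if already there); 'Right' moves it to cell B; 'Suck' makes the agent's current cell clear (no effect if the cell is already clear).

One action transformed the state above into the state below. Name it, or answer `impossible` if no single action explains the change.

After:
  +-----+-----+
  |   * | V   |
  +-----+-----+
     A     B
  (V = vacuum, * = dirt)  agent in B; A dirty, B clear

try  Left: <A|clear|dirty>
try Right: <B|clear|dirty>
try  Suck: <B|clear|clear>
no single action produces the after-state

impossible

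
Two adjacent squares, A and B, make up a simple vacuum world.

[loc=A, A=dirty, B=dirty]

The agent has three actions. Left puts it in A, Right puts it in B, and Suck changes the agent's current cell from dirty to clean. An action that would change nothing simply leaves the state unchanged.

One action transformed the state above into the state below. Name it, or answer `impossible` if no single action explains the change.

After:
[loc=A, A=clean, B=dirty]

try  Left: (A; A:dirty, B:dirty)
try Right: (B; A:dirty, B:dirty)
try  Suck: (A; A:clean, B:dirty)  ← match

Suck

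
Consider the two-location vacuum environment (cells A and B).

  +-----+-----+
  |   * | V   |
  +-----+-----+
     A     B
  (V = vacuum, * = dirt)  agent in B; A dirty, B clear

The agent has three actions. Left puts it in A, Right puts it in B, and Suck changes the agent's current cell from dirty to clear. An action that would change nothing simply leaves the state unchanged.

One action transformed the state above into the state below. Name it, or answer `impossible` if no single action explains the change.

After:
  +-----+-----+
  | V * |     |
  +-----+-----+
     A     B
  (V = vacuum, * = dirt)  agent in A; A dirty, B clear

try  Left: in A — A dirty, B clear  ← match
try Right: in B — A dirty, B clear
try  Suck: in B — A dirty, B clear

Left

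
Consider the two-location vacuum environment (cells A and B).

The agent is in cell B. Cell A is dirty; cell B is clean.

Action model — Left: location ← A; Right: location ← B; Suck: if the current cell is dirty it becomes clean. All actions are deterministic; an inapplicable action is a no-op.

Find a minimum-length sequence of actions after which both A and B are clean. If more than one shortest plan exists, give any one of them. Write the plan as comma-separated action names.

Left, Suck

Left (#1): (A; A:dirty, B:clean)
Suck (#2): (A; A:clean, B:clean)
min 2: go A then Suck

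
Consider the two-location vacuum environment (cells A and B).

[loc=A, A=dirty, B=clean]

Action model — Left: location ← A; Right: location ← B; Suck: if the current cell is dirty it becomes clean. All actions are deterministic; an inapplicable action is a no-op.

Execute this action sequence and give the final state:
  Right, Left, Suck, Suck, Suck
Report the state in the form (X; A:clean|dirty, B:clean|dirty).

t=1 Right ⇒ (B; A:dirty, B:clean)
t=2 Left ⇒ (A; A:dirty, B:clean)
t=3 Suck ⇒ (A; A:clean, B:clean)
t=4 Suck ⇒ (A; A:clean, B:clean)
t=5 Suck ⇒ (A; A:clean, B:clean)

(A; A:clean, B:clean)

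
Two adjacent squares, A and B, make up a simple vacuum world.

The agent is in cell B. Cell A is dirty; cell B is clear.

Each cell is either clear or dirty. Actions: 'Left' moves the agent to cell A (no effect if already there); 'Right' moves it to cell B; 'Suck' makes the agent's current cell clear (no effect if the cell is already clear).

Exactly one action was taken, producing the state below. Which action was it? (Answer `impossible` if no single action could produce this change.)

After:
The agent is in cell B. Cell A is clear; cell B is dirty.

try  Left: in A — A dirty, B clear
try Right: in B — A dirty, B clear
try  Suck: in B — A dirty, B clear
no single action produces the after-state

impossible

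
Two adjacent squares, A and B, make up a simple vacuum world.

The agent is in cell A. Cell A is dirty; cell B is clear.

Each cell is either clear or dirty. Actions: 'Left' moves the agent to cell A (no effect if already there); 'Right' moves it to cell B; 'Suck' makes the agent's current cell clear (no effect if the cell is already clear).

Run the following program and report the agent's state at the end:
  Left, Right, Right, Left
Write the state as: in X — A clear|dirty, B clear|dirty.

in A — A dirty, B clear

1. Left → in A — A dirty, B clear
2. Right → in B — A dirty, B clear
3. Right → in B — A dirty, B clear
4. Left → in A — A dirty, B clear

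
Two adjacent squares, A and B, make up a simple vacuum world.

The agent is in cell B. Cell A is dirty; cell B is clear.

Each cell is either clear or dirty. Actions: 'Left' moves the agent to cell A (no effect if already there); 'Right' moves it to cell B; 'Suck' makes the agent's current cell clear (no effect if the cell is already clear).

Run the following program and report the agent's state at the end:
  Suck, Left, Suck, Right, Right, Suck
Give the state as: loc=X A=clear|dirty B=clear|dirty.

t=1 Suck ⇒ loc=B A=dirty B=clear
t=2 Left ⇒ loc=A A=dirty B=clear
t=3 Suck ⇒ loc=A A=clear B=clear
t=4 Right ⇒ loc=B A=clear B=clear
t=5 Right ⇒ loc=B A=clear B=clear
t=6 Suck ⇒ loc=B A=clear B=clear

loc=B A=clear B=clear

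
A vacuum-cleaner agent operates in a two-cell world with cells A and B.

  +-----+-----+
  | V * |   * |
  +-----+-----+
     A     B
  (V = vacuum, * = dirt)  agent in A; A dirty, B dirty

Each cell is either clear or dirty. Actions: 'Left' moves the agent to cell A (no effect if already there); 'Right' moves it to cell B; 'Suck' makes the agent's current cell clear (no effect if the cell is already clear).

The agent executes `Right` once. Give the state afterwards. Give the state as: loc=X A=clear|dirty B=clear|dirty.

start: loc=A A=dirty B=dirty
1. Right → loc=B A=dirty B=dirty

loc=B A=dirty B=dirty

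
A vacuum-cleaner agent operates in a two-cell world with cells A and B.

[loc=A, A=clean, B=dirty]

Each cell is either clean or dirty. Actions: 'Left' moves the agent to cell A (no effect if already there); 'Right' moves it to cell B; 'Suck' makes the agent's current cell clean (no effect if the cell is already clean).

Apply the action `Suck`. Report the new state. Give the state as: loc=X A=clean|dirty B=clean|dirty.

start: loc=A A=clean B=dirty
1. Suck → loc=A A=clean B=dirty

loc=A A=clean B=dirty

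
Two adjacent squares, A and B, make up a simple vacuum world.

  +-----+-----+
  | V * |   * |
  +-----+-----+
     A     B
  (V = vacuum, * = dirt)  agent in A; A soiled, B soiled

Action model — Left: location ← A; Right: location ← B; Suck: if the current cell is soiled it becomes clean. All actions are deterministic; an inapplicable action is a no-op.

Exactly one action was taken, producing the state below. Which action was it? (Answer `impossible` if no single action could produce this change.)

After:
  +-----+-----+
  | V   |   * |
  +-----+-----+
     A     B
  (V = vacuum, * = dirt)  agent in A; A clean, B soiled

Suck

try  Left: in A — A soiled, B soiled
try Right: in B — A soiled, B soiled
try  Suck: in A — A clean, B soiled  ← match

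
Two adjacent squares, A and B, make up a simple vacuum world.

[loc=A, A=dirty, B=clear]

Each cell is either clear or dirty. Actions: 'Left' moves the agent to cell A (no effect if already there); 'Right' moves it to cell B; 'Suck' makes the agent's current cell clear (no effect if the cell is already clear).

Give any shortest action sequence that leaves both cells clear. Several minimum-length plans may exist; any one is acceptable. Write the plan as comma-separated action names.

Suck

1. Suck → loc=A A=clear B=clear
min 1: A is dirty, one Suck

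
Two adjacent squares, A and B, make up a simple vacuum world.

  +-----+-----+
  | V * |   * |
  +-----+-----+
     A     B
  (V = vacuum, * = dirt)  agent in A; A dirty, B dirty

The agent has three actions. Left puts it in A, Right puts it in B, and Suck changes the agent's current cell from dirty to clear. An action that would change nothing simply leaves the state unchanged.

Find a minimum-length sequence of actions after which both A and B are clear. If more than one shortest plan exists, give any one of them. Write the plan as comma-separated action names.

[1] after Suck: <A|clear|dirty>
[2] after Right: <B|clear|dirty>
[3] after Suck: <B|clear|clear>
min 3: Suck A + move + Suck B

Suck, Right, Suck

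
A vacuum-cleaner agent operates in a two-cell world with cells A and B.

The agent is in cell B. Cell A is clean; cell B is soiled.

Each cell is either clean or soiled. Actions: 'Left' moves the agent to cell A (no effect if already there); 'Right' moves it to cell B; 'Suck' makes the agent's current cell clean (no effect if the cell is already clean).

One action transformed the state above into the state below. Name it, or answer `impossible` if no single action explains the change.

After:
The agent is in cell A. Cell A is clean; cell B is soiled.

try  Left: (A; A:clean, B:soiled)  ← match
try Right: (B; A:clean, B:soiled)
try  Suck: (B; A:clean, B:clean)

Left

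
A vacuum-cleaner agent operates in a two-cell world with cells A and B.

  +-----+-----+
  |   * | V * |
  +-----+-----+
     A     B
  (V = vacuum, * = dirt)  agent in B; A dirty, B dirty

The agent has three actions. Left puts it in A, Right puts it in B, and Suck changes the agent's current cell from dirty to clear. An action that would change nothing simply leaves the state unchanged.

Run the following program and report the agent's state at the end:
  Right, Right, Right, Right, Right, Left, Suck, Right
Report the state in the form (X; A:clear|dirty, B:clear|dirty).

[1] after Right: (B; A:dirty, B:dirty)
[2] after Right: (B; A:dirty, B:dirty)
[3] after Right: (B; A:dirty, B:dirty)
[4] after Right: (B; A:dirty, B:dirty)
[5] after Right: (B; A:dirty, B:dirty)
[6] after Left: (A; A:dirty, B:dirty)
[7] after Suck: (A; A:clear, B:dirty)
[8] after Right: (B; A:clear, B:dirty)

(B; A:clear, B:dirty)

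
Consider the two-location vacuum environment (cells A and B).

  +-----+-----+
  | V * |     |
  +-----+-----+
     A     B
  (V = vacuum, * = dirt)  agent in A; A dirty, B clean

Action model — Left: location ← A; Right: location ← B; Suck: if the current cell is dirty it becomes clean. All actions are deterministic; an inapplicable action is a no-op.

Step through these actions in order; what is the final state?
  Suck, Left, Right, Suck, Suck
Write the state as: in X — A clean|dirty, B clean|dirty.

step 1/5 (Suck): in A — A clean, B clean
step 2/5 (Left): in A — A clean, B clean
step 3/5 (Right): in B — A clean, B clean
step 4/5 (Suck): in B — A clean, B clean
step 5/5 (Suck): in B — A clean, B clean

in B — A clean, B clean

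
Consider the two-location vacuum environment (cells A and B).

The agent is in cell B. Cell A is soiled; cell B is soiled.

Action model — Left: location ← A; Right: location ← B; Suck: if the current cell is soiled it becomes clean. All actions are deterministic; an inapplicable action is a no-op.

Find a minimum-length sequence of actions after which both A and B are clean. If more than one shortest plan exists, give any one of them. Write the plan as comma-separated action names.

1. Suck → <B|soiled|clean>
2. Left → <A|soiled|clean>
3. Suck → <A|clean|clean>
min 3: Suck B + move + Suck A

Suck, Left, Suck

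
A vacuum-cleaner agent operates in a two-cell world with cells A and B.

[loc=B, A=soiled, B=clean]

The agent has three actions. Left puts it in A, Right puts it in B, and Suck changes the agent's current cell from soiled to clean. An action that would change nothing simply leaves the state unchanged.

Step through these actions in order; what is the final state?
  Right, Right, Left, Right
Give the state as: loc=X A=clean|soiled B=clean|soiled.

loc=B A=soiled B=clean

1) do Right; now loc=B A=soiled B=clean
2) do Right; now loc=B A=soiled B=clean
3) do Left; now loc=A A=soiled B=clean
4) do Right; now loc=B A=soiled B=clean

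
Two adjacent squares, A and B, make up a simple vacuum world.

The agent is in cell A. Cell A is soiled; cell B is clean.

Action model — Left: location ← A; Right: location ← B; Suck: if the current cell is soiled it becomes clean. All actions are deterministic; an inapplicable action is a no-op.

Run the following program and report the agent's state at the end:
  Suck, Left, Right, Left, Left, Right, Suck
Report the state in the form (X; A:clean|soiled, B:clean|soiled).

(B; A:clean, B:clean)

1. Suck → (A; A:clean, B:clean)
2. Left → (A; A:clean, B:clean)
3. Right → (B; A:clean, B:clean)
4. Left → (A; A:clean, B:clean)
5. Left → (A; A:clean, B:clean)
6. Right → (B; A:clean, B:clean)
7. Suck → (B; A:clean, B:clean)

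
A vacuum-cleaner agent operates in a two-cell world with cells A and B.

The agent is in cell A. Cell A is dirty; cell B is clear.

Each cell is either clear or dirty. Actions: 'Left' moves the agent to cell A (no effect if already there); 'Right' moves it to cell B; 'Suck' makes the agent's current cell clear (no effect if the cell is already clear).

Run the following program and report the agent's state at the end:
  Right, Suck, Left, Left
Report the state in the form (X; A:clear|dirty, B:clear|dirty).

(A; A:dirty, B:clear)

step 1/4 (Right): (B; A:dirty, B:clear)
step 2/4 (Suck): (B; A:dirty, B:clear)
step 3/4 (Left): (A; A:dirty, B:clear)
step 4/4 (Left): (A; A:dirty, B:clear)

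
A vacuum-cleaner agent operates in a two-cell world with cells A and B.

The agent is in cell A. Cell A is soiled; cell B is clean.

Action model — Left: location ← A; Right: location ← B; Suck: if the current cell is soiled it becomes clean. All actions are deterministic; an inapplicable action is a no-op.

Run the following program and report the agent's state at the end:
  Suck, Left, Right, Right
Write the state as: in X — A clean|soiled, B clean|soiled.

Suck (#1): in A — A clean, B clean
Left (#2): in A — A clean, B clean
Right (#3): in B — A clean, B clean
Right (#4): in B — A clean, B clean

in B — A clean, B clean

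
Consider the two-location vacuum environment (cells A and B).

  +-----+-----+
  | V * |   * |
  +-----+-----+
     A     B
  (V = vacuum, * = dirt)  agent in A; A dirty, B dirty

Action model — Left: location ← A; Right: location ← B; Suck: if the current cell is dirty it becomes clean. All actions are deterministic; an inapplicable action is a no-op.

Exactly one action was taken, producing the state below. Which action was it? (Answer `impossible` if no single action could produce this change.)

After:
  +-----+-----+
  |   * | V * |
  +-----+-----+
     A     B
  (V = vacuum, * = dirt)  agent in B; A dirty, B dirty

try  Left: loc=A A=dirty B=dirty
try Right: loc=B A=dirty B=dirty  ← match
try  Suck: loc=A A=clean B=dirty

Right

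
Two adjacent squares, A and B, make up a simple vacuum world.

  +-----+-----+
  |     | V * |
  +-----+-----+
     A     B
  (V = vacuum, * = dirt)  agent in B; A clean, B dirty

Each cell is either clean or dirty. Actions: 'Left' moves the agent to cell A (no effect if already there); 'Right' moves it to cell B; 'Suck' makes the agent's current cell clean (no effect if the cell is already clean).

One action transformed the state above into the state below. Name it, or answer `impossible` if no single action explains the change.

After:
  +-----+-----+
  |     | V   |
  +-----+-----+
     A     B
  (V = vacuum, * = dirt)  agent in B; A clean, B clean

try  Left: (A; A:clean, B:dirty)
try Right: (B; A:clean, B:dirty)
try  Suck: (B; A:clean, B:clean)  ← match

Suck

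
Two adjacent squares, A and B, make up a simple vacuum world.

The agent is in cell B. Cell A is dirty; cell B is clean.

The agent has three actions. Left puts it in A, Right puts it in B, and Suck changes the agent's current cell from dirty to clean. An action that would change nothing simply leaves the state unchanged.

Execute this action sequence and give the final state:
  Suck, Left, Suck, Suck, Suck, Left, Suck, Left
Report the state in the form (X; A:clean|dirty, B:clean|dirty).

Suck (#1): (B; A:dirty, B:clean)
Left (#2): (A; A:dirty, B:clean)
Suck (#3): (A; A:clean, B:clean)
Suck (#4): (A; A:clean, B:clean)
Suck (#5): (A; A:clean, B:clean)
Left (#6): (A; A:clean, B:clean)
Suck (#7): (A; A:clean, B:clean)
Left (#8): (A; A:clean, B:clean)

(A; A:clean, B:clean)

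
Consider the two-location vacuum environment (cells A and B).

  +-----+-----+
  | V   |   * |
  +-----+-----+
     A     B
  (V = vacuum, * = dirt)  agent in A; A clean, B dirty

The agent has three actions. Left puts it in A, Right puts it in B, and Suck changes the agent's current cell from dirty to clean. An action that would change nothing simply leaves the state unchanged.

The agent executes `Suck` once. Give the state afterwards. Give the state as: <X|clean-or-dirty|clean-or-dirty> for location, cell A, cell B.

<A|clean|dirty>

start: <A|clean|dirty>
Suck (#1): <A|clean|dirty>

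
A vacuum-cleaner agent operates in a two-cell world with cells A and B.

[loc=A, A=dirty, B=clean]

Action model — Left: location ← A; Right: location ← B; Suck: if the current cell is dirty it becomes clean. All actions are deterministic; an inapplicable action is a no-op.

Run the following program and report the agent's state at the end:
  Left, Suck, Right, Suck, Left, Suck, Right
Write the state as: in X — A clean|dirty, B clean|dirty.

step 1/7 (Left): in A — A dirty, B clean
step 2/7 (Suck): in A — A clean, B clean
step 3/7 (Right): in B — A clean, B clean
step 4/7 (Suck): in B — A clean, B clean
step 5/7 (Left): in A — A clean, B clean
step 6/7 (Suck): in A — A clean, B clean
step 7/7 (Right): in B — A clean, B clean

in B — A clean, B clean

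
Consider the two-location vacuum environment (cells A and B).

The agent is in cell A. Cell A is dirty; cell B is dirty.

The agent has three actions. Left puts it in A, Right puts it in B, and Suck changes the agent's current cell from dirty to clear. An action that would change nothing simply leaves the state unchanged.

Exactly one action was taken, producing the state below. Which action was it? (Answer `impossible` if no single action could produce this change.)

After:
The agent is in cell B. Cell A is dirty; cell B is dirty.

try  Left: (A; A:dirty, B:dirty)
try Right: (B; A:dirty, B:dirty)  ← match
try  Suck: (A; A:clear, B:dirty)

Right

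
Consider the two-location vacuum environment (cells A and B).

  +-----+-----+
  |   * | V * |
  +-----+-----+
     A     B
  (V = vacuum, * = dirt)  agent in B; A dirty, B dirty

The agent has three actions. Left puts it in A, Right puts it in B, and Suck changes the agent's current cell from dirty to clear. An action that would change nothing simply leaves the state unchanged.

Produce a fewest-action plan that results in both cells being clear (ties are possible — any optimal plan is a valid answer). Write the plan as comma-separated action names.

Suck, Left, Suck

Suck (#1): <B|dirty|clear>
Left (#2): <A|dirty|clear>
Suck (#3): <A|clear|clear>
min 3: Suck B + move + Suck A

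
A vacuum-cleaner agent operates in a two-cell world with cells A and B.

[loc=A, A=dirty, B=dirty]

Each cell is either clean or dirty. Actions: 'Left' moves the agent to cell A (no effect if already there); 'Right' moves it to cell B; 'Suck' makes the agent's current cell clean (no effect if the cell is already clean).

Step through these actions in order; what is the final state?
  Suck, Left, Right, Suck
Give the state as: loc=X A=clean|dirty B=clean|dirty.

loc=B A=clean B=clean

Suck (#1): loc=A A=clean B=dirty
Left (#2): loc=A A=clean B=dirty
Right (#3): loc=B A=clean B=dirty
Suck (#4): loc=B A=clean B=clean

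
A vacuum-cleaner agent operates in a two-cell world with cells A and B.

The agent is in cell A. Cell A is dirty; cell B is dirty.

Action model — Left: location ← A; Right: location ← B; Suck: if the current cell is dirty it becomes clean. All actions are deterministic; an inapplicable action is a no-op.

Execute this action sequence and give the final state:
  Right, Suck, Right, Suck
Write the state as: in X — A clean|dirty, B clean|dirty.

1) do Right; now in B — A dirty, B dirty
2) do Suck; now in B — A dirty, B clean
3) do Right; now in B — A dirty, B clean
4) do Suck; now in B — A dirty, B clean

in B — A dirty, B clean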